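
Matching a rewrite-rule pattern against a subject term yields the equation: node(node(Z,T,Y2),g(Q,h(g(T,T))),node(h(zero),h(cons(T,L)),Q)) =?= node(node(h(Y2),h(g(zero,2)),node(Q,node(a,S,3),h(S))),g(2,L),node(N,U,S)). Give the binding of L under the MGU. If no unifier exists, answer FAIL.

Decompose node/3: node(Z,T,Y2) =?= node(h(Y2),h(g(zero,2)),node(Q,node(a,S,3),h(S))),  g(Q,h(g(T,T))) =?= g(2,L),  node(h(zero),h(cons(T,L)),Q) =?= node(N,U,S).
Decompose node/3: Z =?= h(Y2),  T =?= h(g(zero,2)),  Y2 =?= node(Q,node(a,S,3),h(S)).
Bind Z := h(Y2); no other remaining equation mentions Z.
Bind T := h(g(zero,2)); substituting into the 2 remaining equations that mention T gives: g(Q,h(g(h(g(zero,2)),h(g(zero,2))))) =?= g(2,L),  node(h(zero),h(cons(h(g(zero,2)),L)),Q) =?= node(N,U,S).
Bind Y2 := node(Q,node(a,S,3),h(S)); no other remaining equation mentions Y2. Substituting into the earlier binding gives Z := h(node(Q,node(a,S,3),h(S))).
Decompose g/2: Q =?= 2,  h(g(h(g(zero,2)),h(g(zero,2)))) =?= L.
Bind Q := 2; substituting into the one remaining equation that mentions Q gives: node(h(zero),h(cons(h(g(zero,2)),L)),2) =?= node(N,U,S). Substituting into the earlier bindings gives Z := h(node(2,node(a,S,3),h(S))), Y2 := node(2,node(a,S,3),h(S)).
Bind L := h(g(h(g(zero,2)),h(g(zero,2)))); substituting into the remaining equation gives: node(h(zero),h(cons(h(g(zero,2)),h(g(h(g(zero,2)),h(g(zero,2)))))),2) =?= node(N,U,S).
Decompose node/3: h(zero) =?= N,  h(cons(h(g(zero,2)),h(g(h(g(zero,2)),h(g(zero,2)))))) =?= U,  2 =?= S.
Bind N := h(zero); no other remaining equation mentions N.
Bind U := h(cons(h(g(zero,2)),h(g(h(g(zero,2)),h(g(zero,2)))))); no other remaining equation mentions U.
Bind S := 2. Substituting into the earlier bindings gives Z := h(node(2,node(a,2,3),h(2))), Y2 := node(2,node(a,2,3),h(2)).
MGU = { Z -> h(node(2,node(a,2,3),h(2))), T -> h(g(zero,2)), Y2 -> node(2,node(a,2,3),h(2)), Q -> 2, L -> h(g(h(g(zero,2)),h(g(zero,2)))), N -> h(zero), U -> h(cons(h(g(zero,2)),h(g(h(g(zero,2)),h(g(zero,2)))))), S -> 2 }, so L -> h(g(h(g(zero,2)),h(g(zero,2)))).

h(g(h(g(zero,2)),h(g(zero,2))))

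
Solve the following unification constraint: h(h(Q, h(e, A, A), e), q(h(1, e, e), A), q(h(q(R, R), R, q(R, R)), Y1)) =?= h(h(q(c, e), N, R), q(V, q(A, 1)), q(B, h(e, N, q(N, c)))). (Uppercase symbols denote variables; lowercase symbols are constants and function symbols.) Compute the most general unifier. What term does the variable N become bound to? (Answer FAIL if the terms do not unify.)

Decompose h/3: h(Q, h(e, A, A), e) =?= h(q(c, e), N, R),  q(h(1, e, e), A) =?= q(V, q(A, 1)),  q(h(q(R, R), R, q(R, R)), Y1) =?= q(B, h(e, N, q(N, c))).
Decompose h/3: Q =?= q(c, e),  h(e, A, A) =?= N,  e =?= R.
Bind Q := q(c, e); no other remaining equation mentions Q.
Bind N := h(e, A, A); substituting into the one remaining equation that mentions N gives: q(h(q(R, R), R, q(R, R)), Y1) =?= q(B, h(e, h(e, A, A), q(h(e, A, A), c))).
Bind R := e; substituting into the one remaining equation that mentions R gives: q(h(q(e, e), e, q(e, e)), Y1) =?= q(B, h(e, h(e, A, A), q(h(e, A, A), c))).
Decompose q/2: h(1, e, e) =?= V,  A =?= q(A, 1).
Bind V := h(1, e, e); no other remaining equation mentions V.
Occurs check fails: A occurs in q(A, 1); the equation A =?= q(A, 1) has no finite solution.

FAIL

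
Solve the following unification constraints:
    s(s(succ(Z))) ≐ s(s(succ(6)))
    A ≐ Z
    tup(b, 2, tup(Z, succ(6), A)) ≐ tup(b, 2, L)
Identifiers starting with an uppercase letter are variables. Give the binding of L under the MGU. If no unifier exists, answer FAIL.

Decompose s/1: s(succ(Z)) ≐ s(succ(6)).
Decompose s/1: succ(Z) ≐ succ(6).
Decompose succ/1: Z ≐ 6.
Bind Z := 6; substituting into the remaining equations gives: A ≐ 6,  tup(b, 2, tup(6, succ(6), A)) ≐ tup(b, 2, L).
Bind A := 6; substituting into the remaining equation gives: tup(b, 2, tup(6, succ(6), 6)) ≐ tup(b, 2, L).
Decompose tup/3: b ≐ b,  2 ≐ 2,  tup(6, succ(6), 6) ≐ L.
Delete trivial equation b ≐ b.
Delete trivial equation 2 ≐ 2.
Bind L := tup(6, succ(6), 6).
MGU = { Z := 6, A := 6, L := tup(6, succ(6), 6) }, so L := tup(6, succ(6), 6).

tup(6, succ(6), 6)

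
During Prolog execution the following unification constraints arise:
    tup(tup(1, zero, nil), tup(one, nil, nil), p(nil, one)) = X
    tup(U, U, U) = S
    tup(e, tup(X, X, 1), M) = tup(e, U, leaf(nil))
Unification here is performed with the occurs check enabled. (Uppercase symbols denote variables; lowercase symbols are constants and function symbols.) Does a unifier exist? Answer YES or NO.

Bind X := tup(tup(1, zero, nil), tup(one, nil, nil), p(nil, one)); substituting into the one remaining equation that mentions X gives: tup(e, tup(tup(tup(1, zero, nil), tup(one, nil, nil), p(nil, one)), tup(tup(1, zero, nil), tup(one, nil, nil), p(nil, one)), 1), M) = tup(e, U, leaf(nil)).
Bind S := tup(U, U, U); no other remaining equation mentions S.
Decompose tup/3: e = e,  tup(tup(tup(1, zero, nil), tup(one, nil, nil), p(nil, one)), tup(tup(1, zero, nil), tup(one, nil, nil), p(nil, one)), 1) = U,  M = leaf(nil).
Delete trivial equation e = e.
Bind U := tup(tup(tup(1, zero, nil), tup(one, nil, nil), p(nil, one)), tup(tup(1, zero, nil), tup(one, nil, nil), p(nil, one)), 1); no other remaining equation mentions U. Substituting into the earlier binding gives S := tup(tup(tup(tup(1, zero, nil), tup(one, nil, nil), p(nil, one)), tup(tup(1, zero, nil), tup(one, nil, nil), p(nil, one)), 1), tup(tup(tup(1, zero, nil), tup(one, nil, nil), p(nil, one)), tup(tup(1, zero, nil), tup(one, nil, nil), p(nil, one)), 1), tup(tup(tup(1, zero, nil), tup(one, nil, nil), p(nil, one)), tup(tup(1, zero, nil), tup(one, nil, nil), p(nil, one)), 1)).
Bind M := leaf(nil).
No equations remain and no clash or occurs-check failure arose, so a unifier exists.

YES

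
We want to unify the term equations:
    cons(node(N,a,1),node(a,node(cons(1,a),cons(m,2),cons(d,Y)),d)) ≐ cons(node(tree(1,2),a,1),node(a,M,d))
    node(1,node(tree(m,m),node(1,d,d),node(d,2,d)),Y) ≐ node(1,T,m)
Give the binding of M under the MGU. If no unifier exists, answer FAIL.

node(cons(1,a),cons(m,2),cons(d,m))

Decompose cons/2: node(N,a,1) ≐ node(tree(1,2),a,1),  node(a,node(cons(1,a),cons(m,2),cons(d,Y)),d) ≐ node(a,M,d).
Decompose node/3: N ≐ tree(1,2),  a ≐ a,  1 ≐ 1.
Bind N := tree(1,2); no other remaining equation mentions N.
Delete trivial equation a ≐ a.
Delete trivial equation 1 ≐ 1.
Decompose node/3: a ≐ a,  node(cons(1,a),cons(m,2),cons(d,Y)) ≐ M,  d ≐ d.
Delete trivial equation a ≐ a.
Bind M := node(cons(1,a),cons(m,2),cons(d,Y)); no other remaining equation mentions M.
Delete trivial equation d ≐ d.
Decompose node/3: 1 ≐ 1,  node(tree(m,m),node(1,d,d),node(d,2,d)) ≐ T,  Y ≐ m.
Delete trivial equation 1 ≐ 1.
Bind T := node(tree(m,m),node(1,d,d),node(d,2,d)); no other remaining equation mentions T.
Bind Y := m. Substituting into the earlier binding gives M := node(cons(1,a),cons(m,2),cons(d,m)).
MGU = { N -> tree(1,2), M -> node(cons(1,a),cons(m,2),cons(d,m)), T -> node(tree(m,m),node(1,d,d),node(d,2,d)), Y -> m }, so M -> node(cons(1,a),cons(m,2),cons(d,m)).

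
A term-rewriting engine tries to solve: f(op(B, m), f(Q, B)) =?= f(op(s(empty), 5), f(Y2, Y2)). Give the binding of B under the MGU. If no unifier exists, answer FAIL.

Decompose f/2: op(B, m) =?= op(s(empty), 5),  f(Q, B) =?= f(Y2, Y2).
Decompose op/2: B =?= s(empty),  m =?= 5.
Bind B := s(empty); substituting into the one remaining equation that mentions B gives: f(Q, s(empty)) =?= f(Y2, Y2).
Clash: constants m and 5 differ; no unifier exists.

FAIL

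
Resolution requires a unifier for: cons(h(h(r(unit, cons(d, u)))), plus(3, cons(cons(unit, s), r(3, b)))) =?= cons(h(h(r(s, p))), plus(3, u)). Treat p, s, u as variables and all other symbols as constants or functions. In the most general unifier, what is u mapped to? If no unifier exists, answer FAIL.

cons(cons(unit, unit), r(3, b))

Decompose cons/2: h(h(r(unit, cons(d, u)))) =?= h(h(r(s, p))),  plus(3, cons(cons(unit, s), r(3, b))) =?= plus(3, u).
Decompose h/1: h(r(unit, cons(d, u))) =?= h(r(s, p)).
Decompose h/1: r(unit, cons(d, u)) =?= r(s, p).
Decompose r/2: unit =?= s,  cons(d, u) =?= p.
Bind s := unit; substituting into the one remaining equation that mentions s gives: plus(3, cons(cons(unit, unit), r(3, b))) =?= plus(3, u).
Bind p := cons(d, u); no other remaining equation mentions p.
Decompose plus/2: 3 =?= 3,  cons(cons(unit, unit), r(3, b)) =?= u.
Delete trivial equation 3 =?= 3.
Bind u := cons(cons(unit, unit), r(3, b)). Substituting into the earlier binding gives p := cons(d, cons(cons(unit, unit), r(3, b))).
MGU = { s ↦ unit, p ↦ cons(d, cons(cons(unit, unit), r(3, b))), u ↦ cons(cons(unit, unit), r(3, b)) }, so u ↦ cons(cons(unit, unit), r(3, b)).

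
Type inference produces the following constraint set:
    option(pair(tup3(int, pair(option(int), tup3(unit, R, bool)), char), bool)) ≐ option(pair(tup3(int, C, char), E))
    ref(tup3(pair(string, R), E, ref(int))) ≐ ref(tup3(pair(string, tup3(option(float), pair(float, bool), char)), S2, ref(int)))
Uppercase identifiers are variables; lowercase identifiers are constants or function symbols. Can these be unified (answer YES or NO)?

YES

Decompose option/1: pair(tup3(int, pair(option(int), tup3(unit, R, bool)), char), bool) ≐ pair(tup3(int, C, char), E).
Decompose pair/2: tup3(int, pair(option(int), tup3(unit, R, bool)), char) ≐ tup3(int, C, char),  bool ≐ E.
Decompose tup3/3: int ≐ int,  pair(option(int), tup3(unit, R, bool)) ≐ C,  char ≐ char.
Delete trivial equation int ≐ int.
Bind C := pair(option(int), tup3(unit, R, bool)); no other remaining equation mentions C.
Delete trivial equation char ≐ char.
Bind E := bool; substituting into the remaining equation gives: ref(tup3(pair(string, R), bool, ref(int))) ≐ ref(tup3(pair(string, tup3(option(float), pair(float, bool), char)), S2, ref(int))).
Decompose ref/1: tup3(pair(string, R), bool, ref(int)) ≐ tup3(pair(string, tup3(option(float), pair(float, bool), char)), S2, ref(int)).
Decompose tup3/3: pair(string, R) ≐ pair(string, tup3(option(float), pair(float, bool), char)),  bool ≐ S2,  ref(int) ≐ ref(int).
Decompose pair/2: string ≐ string,  R ≐ tup3(option(float), pair(float, bool), char).
Delete trivial equation string ≐ string.
Bind R := tup3(option(float), pair(float, bool), char); no other remaining equation mentions R. Substituting into the earlier binding gives C := pair(option(int), tup3(unit, tup3(option(float), pair(float, bool), char), bool)).
Bind S2 := bool; no other remaining equation mentions S2.
Delete trivial equation ref(int) ≐ ref(int).
No equations remain and no clash or occurs-check failure arose, so a unifier exists.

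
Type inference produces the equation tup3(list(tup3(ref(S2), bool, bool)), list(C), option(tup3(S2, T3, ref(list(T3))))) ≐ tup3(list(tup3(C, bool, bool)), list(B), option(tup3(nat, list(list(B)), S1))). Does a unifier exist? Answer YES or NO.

Decompose tup3/3: list(tup3(ref(S2), bool, bool)) ≐ list(tup3(C, bool, bool)),  list(C) ≐ list(B),  option(tup3(S2, T3, ref(list(T3)))) ≐ option(tup3(nat, list(list(B)), S1)).
Decompose list/1: tup3(ref(S2), bool, bool) ≐ tup3(C, bool, bool).
Decompose tup3/3: ref(S2) ≐ C,  bool ≐ bool,  bool ≐ bool.
Bind C := ref(S2); substituting into the one remaining equation that mentions C gives: list(ref(S2)) ≐ list(B).
Delete trivial equation bool ≐ bool.
Delete trivial equation bool ≐ bool.
Decompose list/1: ref(S2) ≐ B.
Bind B := ref(S2); substituting into the remaining equation gives: option(tup3(S2, T3, ref(list(T3)))) ≐ option(tup3(nat, list(list(ref(S2))), S1)).
Decompose option/1: tup3(S2, T3, ref(list(T3))) ≐ tup3(nat, list(list(ref(S2))), S1).
Decompose tup3/3: S2 ≐ nat,  T3 ≐ list(list(ref(S2))),  ref(list(T3)) ≐ S1.
Bind S2 := nat; substituting into the one remaining equation that mentions S2 gives: T3 ≐ list(list(ref(nat))). Substituting into the earlier bindings gives C := ref(nat), B := ref(nat).
Bind T3 := list(list(ref(nat))); substituting into the remaining equation gives: ref(list(list(list(ref(nat))))) ≐ S1.
Bind S1 := ref(list(list(list(ref(nat))))).
No equations remain and no clash or occurs-check failure arose, so a unifier exists.

YES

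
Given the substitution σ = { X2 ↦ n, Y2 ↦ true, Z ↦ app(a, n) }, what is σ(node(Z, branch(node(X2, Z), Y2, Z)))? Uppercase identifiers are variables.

node(app(a, n), branch(node(n, app(a, n)), true, app(a, n)))

Replace each occurrence of X2 with n.
Replace each occurrence of Y2 with true.
Replace each occurrence of Z with app(a, n).
Result: node(app(a, n), branch(node(n, app(a, n)), true, app(a, n))).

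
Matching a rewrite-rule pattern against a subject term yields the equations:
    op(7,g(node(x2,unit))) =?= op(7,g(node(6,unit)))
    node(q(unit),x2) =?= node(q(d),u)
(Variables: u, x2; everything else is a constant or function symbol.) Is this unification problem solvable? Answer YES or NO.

Decompose op/2: 7 =?= 7,  g(node(x2,unit)) =?= g(node(6,unit)).
Delete trivial equation 7 =?= 7.
Decompose g/1: node(x2,unit) =?= node(6,unit).
Decompose node/2: x2 =?= 6,  unit =?= unit.
Bind x2 := 6; substituting into the one remaining equation that mentions x2 gives: node(q(unit),6) =?= node(q(d),u).
Delete trivial equation unit =?= unit.
Decompose node/2: q(unit) =?= q(d),  6 =?= u.
Decompose q/1: unit =?= d.
Clash: constants unit and d differ; no unifier exists.

NO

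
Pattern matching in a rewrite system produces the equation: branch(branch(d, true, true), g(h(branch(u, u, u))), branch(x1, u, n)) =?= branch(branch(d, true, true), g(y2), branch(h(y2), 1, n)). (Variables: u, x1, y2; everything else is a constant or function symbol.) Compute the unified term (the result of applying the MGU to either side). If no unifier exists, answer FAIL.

Decompose branch/3: branch(d, true, true) =?= branch(d, true, true),  g(h(branch(u, u, u))) =?= g(y2),  branch(x1, u, n) =?= branch(h(y2), 1, n).
Delete trivial equation branch(d, true, true) =?= branch(d, true, true).
Decompose g/1: h(branch(u, u, u)) =?= y2.
Bind y2 := h(branch(u, u, u)); substituting into the remaining equation gives: branch(x1, u, n) =?= branch(h(h(branch(u, u, u))), 1, n).
Decompose branch/3: x1 =?= h(h(branch(u, u, u))),  u =?= 1,  n =?= n.
Bind x1 := h(h(branch(u, u, u))); no other remaining equation mentions x1.
Bind u := 1; no other remaining equation mentions u. Substituting into the earlier bindings gives y2 := h(branch(1, 1, 1)), x1 := h(h(branch(1, 1, 1))).
Delete trivial equation n =?= n.
Applying the MGU to either side gives branch(branch(d, true, true), g(h(branch(1, 1, 1))), branch(h(h(branch(1, 1, 1))), 1, n)).

branch(branch(d, true, true), g(h(branch(1, 1, 1))), branch(h(h(branch(1, 1, 1))), 1, n))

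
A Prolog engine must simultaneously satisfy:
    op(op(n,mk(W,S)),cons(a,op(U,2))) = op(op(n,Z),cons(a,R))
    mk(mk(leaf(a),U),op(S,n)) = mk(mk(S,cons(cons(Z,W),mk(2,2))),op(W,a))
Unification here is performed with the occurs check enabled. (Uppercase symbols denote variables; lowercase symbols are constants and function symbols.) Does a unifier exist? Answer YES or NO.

Decompose op/2: op(n,mk(W,S)) = op(n,Z),  cons(a,op(U,2)) = cons(a,R).
Decompose op/2: n = n,  mk(W,S) = Z.
Delete trivial equation n = n.
Bind Z := mk(W,S); substituting into the one remaining equation that mentions Z gives: mk(mk(leaf(a),U),op(S,n)) = mk(mk(S,cons(cons(mk(W,S),W),mk(2,2))),op(W,a)).
Decompose cons/2: a = a,  op(U,2) = R.
Delete trivial equation a = a.
Bind R := op(U,2); no other remaining equation mentions R.
Decompose mk/2: mk(leaf(a),U) = mk(S,cons(cons(mk(W,S),W),mk(2,2))),  op(S,n) = op(W,a).
Decompose mk/2: leaf(a) = S,  U = cons(cons(mk(W,S),W),mk(2,2)).
Bind S := leaf(a); substituting into the remaining equations gives: U = cons(cons(mk(W,leaf(a)),W),mk(2,2)),  op(leaf(a),n) = op(W,a). Substituting into the earlier binding gives Z := mk(W,leaf(a)).
Bind U := cons(cons(mk(W,leaf(a)),W),mk(2,2)); no other remaining equation mentions U. Substituting into the earlier binding gives R := op(cons(cons(mk(W,leaf(a)),W),mk(2,2)),2).
Decompose op/2: leaf(a) = W,  n = a.
Bind W := leaf(a); no other remaining equation mentions W. Substituting into the earlier bindings gives Z := mk(leaf(a),leaf(a)), R := op(cons(cons(mk(leaf(a),leaf(a)),leaf(a)),mk(2,2)),2), U := cons(cons(mk(leaf(a),leaf(a)),leaf(a)),mk(2,2)).
Clash: constants n and a differ; no unifier exists.

NO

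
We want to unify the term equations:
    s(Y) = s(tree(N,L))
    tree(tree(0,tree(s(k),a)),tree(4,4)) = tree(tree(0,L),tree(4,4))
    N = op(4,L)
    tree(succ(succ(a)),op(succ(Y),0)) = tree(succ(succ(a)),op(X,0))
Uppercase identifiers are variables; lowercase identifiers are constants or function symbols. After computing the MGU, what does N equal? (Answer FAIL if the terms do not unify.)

Decompose s/1: Y = tree(N,L).
Bind Y := tree(N,L); substituting into the one remaining equation that mentions Y gives: tree(succ(succ(a)),op(succ(tree(N,L)),0)) = tree(succ(succ(a)),op(X,0)).
Decompose tree/2: tree(0,tree(s(k),a)) = tree(0,L),  tree(4,4) = tree(4,4).
Decompose tree/2: 0 = 0,  tree(s(k),a) = L.
Delete trivial equation 0 = 0.
Bind L := tree(s(k),a); substituting into the 2 remaining equations that mention L gives: N = op(4,tree(s(k),a)),  tree(succ(succ(a)),op(succ(tree(N,tree(s(k),a))),0)) = tree(succ(succ(a)),op(X,0)). Substituting into the earlier binding gives Y := tree(N,tree(s(k),a)).
Delete trivial equation tree(4,4) = tree(4,4).
Bind N := op(4,tree(s(k),a)); substituting into the remaining equation gives: tree(succ(succ(a)),op(succ(tree(op(4,tree(s(k),a)),tree(s(k),a))),0)) = tree(succ(succ(a)),op(X,0)). Substituting into the earlier binding gives Y := tree(op(4,tree(s(k),a)),tree(s(k),a)).
Decompose tree/2: succ(succ(a)) = succ(succ(a)),  op(succ(tree(op(4,tree(s(k),a)),tree(s(k),a))),0) = op(X,0).
Delete trivial equation succ(succ(a)) = succ(succ(a)).
Decompose op/2: succ(tree(op(4,tree(s(k),a)),tree(s(k),a))) = X,  0 = 0.
Bind X := succ(tree(op(4,tree(s(k),a)),tree(s(k),a))); no other remaining equation mentions X.
Delete trivial equation 0 = 0.
MGU = { Y -> tree(op(4,tree(s(k),a)),tree(s(k),a)), L -> tree(s(k),a), N -> op(4,tree(s(k),a)), X -> succ(tree(op(4,tree(s(k),a)),tree(s(k),a))) }, so N -> op(4,tree(s(k),a)).

op(4,tree(s(k),a))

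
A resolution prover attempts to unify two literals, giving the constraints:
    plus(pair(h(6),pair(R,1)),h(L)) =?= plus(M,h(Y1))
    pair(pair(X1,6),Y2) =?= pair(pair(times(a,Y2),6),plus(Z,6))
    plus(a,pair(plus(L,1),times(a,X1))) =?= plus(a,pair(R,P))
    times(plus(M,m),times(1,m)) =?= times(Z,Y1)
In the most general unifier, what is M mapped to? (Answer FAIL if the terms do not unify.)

pair(h(6),pair(plus(times(1,m),1),1))

Decompose plus/2: pair(h(6),pair(R,1)) =?= M,  h(L) =?= h(Y1).
Bind M := pair(h(6),pair(R,1)); substituting into the one remaining equation that mentions M gives: times(plus(pair(h(6),pair(R,1)),m),times(1,m)) =?= times(Z,Y1).
Decompose h/1: L =?= Y1.
Bind L := Y1; substituting into the one remaining equation that mentions L gives: plus(a,pair(plus(Y1,1),times(a,X1))) =?= plus(a,pair(R,P)).
Decompose pair/2: pair(X1,6) =?= pair(times(a,Y2),6),  Y2 =?= plus(Z,6).
Decompose pair/2: X1 =?= times(a,Y2),  6 =?= 6.
Bind X1 := times(a,Y2); substituting into the one remaining equation that mentions X1 gives: plus(a,pair(plus(Y1,1),times(a,times(a,Y2)))) =?= plus(a,pair(R,P)).
Delete trivial equation 6 =?= 6.
Bind Y2 := plus(Z,6); substituting into the one remaining equation that mentions Y2 gives: plus(a,pair(plus(Y1,1),times(a,times(a,plus(Z,6))))) =?= plus(a,pair(R,P)). Substituting into the earlier binding gives X1 := times(a,plus(Z,6)).
Decompose plus/2: a =?= a,  pair(plus(Y1,1),times(a,times(a,plus(Z,6)))) =?= pair(R,P).
Delete trivial equation a =?= a.
Decompose pair/2: plus(Y1,1) =?= R,  times(a,times(a,plus(Z,6))) =?= P.
Bind R := plus(Y1,1); substituting into the one remaining equation that mentions R gives: times(plus(pair(h(6),pair(plus(Y1,1),1)),m),times(1,m)) =?= times(Z,Y1). Substituting into the earlier binding gives M := pair(h(6),pair(plus(Y1,1),1)).
Bind P := times(a,times(a,plus(Z,6))); no other remaining equation mentions P.
Decompose times/2: plus(pair(h(6),pair(plus(Y1,1),1)),m) =?= Z,  times(1,m) =?= Y1.
Bind Z := plus(pair(h(6),pair(plus(Y1,1),1)),m); no other remaining equation mentions Z. Substituting into the earlier bindings gives X1 := times(a,plus(plus(pair(h(6),pair(plus(Y1,1),1)),m),6)), Y2 := plus(plus(pair(h(6),pair(plus(Y1,1),1)),m),6), P := times(a,times(a,plus(plus(pair(h(6),pair(plus(Y1,1),1)),m),6))).
Bind Y1 := times(1,m). Substituting into the earlier bindings gives M := pair(h(6),pair(plus(times(1,m),1),1)), L := times(1,m), X1 := times(a,plus(plus(pair(h(6),pair(plus(times(1,m),1),1)),m),6)), Y2 := plus(plus(pair(h(6),pair(plus(times(1,m),1),1)),m),6), R := plus(times(1,m),1), P := times(a,times(a,plus(plus(pair(h(6),pair(plus(times(1,m),1),1)),m),6))), Z := plus(pair(h(6),pair(plus(times(1,m),1),1)),m).
MGU = { M := pair(h(6),pair(plus(times(1,m),1),1)), L := times(1,m), X1 := times(a,plus(plus(pair(h(6),pair(plus(times(1,m),1),1)),m),6)), Y2 := plus(plus(pair(h(6),pair(plus(times(1,m),1),1)),m),6), R := plus(times(1,m),1), P := times(a,times(a,plus(plus(pair(h(6),pair(plus(times(1,m),1),1)),m),6))), Z := plus(pair(h(6),pair(plus(times(1,m),1),1)),m), Y1 := times(1,m) }, so M := pair(h(6),pair(plus(times(1,m),1),1)).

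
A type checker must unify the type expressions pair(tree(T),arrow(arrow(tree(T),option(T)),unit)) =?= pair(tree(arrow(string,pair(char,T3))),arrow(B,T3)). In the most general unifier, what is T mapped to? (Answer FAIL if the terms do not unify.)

arrow(string,pair(char,unit))

Decompose pair/2: tree(T) =?= tree(arrow(string,pair(char,T3))),  arrow(arrow(tree(T),option(T)),unit) =?= arrow(B,T3).
Decompose tree/1: T =?= arrow(string,pair(char,T3)).
Bind T := arrow(string,pair(char,T3)); substituting into the remaining equation gives: arrow(arrow(tree(arrow(string,pair(char,T3))),option(arrow(string,pair(char,T3)))),unit) =?= arrow(B,T3).
Decompose arrow/2: arrow(tree(arrow(string,pair(char,T3))),option(arrow(string,pair(char,T3)))) =?= B,  unit =?= T3.
Bind B := arrow(tree(arrow(string,pair(char,T3))),option(arrow(string,pair(char,T3)))); no other remaining equation mentions B.
Bind T3 := unit. Substituting into the earlier bindings gives T := arrow(string,pair(char,unit)), B := arrow(tree(arrow(string,pair(char,unit))),option(arrow(string,pair(char,unit)))).
MGU = { T -> arrow(string,pair(char,unit)), B -> arrow(tree(arrow(string,pair(char,unit))),option(arrow(string,pair(char,unit)))), T3 -> unit }, so T -> arrow(string,pair(char,unit)).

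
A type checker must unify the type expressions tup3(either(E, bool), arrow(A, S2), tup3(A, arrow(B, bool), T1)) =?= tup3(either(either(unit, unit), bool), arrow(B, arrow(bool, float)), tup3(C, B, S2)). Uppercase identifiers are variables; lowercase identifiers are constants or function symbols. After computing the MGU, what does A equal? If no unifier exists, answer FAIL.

Decompose tup3/3: either(E, bool) =?= either(either(unit, unit), bool),  arrow(A, S2) =?= arrow(B, arrow(bool, float)),  tup3(A, arrow(B, bool), T1) =?= tup3(C, B, S2).
Decompose either/2: E =?= either(unit, unit),  bool =?= bool.
Bind E := either(unit, unit); no other remaining equation mentions E.
Delete trivial equation bool =?= bool.
Decompose arrow/2: A =?= B,  S2 =?= arrow(bool, float).
Bind A := B; substituting into the one remaining equation that mentions A gives: tup3(B, arrow(B, bool), T1) =?= tup3(C, B, S2).
Bind S2 := arrow(bool, float); substituting into the remaining equation gives: tup3(B, arrow(B, bool), T1) =?= tup3(C, B, arrow(bool, float)).
Decompose tup3/3: B =?= C,  arrow(B, bool) =?= B,  T1 =?= arrow(bool, float).
Bind B := C; substituting into the one remaining equation that mentions B gives: arrow(C, bool) =?= C. Substituting into the earlier binding gives A := C.
Occurs check fails: C occurs in arrow(C, bool); the equation C =?= arrow(C, bool) has no finite solution.

FAIL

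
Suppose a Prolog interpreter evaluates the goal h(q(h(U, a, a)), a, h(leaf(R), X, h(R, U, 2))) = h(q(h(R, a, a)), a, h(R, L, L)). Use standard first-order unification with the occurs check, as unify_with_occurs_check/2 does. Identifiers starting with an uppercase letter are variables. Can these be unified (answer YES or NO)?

NO

Decompose h/3: q(h(U, a, a)) = q(h(R, a, a)),  a = a,  h(leaf(R), X, h(R, U, 2)) = h(R, L, L).
Decompose q/1: h(U, a, a) = h(R, a, a).
Decompose h/3: U = R,  a = a,  a = a.
Bind U := R; substituting into the one remaining equation that mentions U gives: h(leaf(R), X, h(R, R, 2)) = h(R, L, L).
Delete trivial equation a = a.
Delete trivial equation a = a.
Delete trivial equation a = a.
Decompose h/3: leaf(R) = R,  X = L,  h(R, R, 2) = L.
Occurs check fails: R occurs in leaf(R); the equation R = leaf(R) has no finite solution.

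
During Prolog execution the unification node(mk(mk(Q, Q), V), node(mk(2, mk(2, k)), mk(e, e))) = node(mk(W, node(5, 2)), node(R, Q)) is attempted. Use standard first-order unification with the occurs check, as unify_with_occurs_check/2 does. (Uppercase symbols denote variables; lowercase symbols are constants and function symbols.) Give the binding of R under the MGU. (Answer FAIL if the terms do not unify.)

mk(2, mk(2, k))

Decompose node/2: mk(mk(Q, Q), V) = mk(W, node(5, 2)),  node(mk(2, mk(2, k)), mk(e, e)) = node(R, Q).
Decompose mk/2: mk(Q, Q) = W,  V = node(5, 2).
Bind W := mk(Q, Q); no other remaining equation mentions W.
Bind V := node(5, 2); no other remaining equation mentions V.
Decompose node/2: mk(2, mk(2, k)) = R,  mk(e, e) = Q.
Bind R := mk(2, mk(2, k)); no other remaining equation mentions R.
Bind Q := mk(e, e). Substituting into the earlier binding gives W := mk(mk(e, e), mk(e, e)).
MGU = { W ↦ mk(mk(e, e), mk(e, e)), V ↦ node(5, 2), R ↦ mk(2, mk(2, k)), Q ↦ mk(e, e) }, so R ↦ mk(2, mk(2, k)).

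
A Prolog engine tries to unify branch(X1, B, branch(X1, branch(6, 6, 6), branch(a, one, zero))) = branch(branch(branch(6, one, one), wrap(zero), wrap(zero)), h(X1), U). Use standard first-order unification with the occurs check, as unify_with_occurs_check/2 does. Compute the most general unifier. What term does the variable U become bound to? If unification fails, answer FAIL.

branch(branch(branch(6, one, one), wrap(zero), wrap(zero)), branch(6, 6, 6), branch(a, one, zero))

Decompose branch/3: X1 = branch(branch(6, one, one), wrap(zero), wrap(zero)),  B = h(X1),  branch(X1, branch(6, 6, 6), branch(a, one, zero)) = U.
Bind X1 := branch(branch(6, one, one), wrap(zero), wrap(zero)); substituting into the remaining equations gives: B = h(branch(branch(6, one, one), wrap(zero), wrap(zero))),  branch(branch(branch(6, one, one), wrap(zero), wrap(zero)), branch(6, 6, 6), branch(a, one, zero)) = U.
Bind B := h(branch(branch(6, one, one), wrap(zero), wrap(zero))); no other remaining equation mentions B.
Bind U := branch(branch(branch(6, one, one), wrap(zero), wrap(zero)), branch(6, 6, 6), branch(a, one, zero)).
MGU = { X1 -> branch(branch(6, one, one), wrap(zero), wrap(zero)), B -> h(branch(branch(6, one, one), wrap(zero), wrap(zero))), U -> branch(branch(branch(6, one, one), wrap(zero), wrap(zero)), branch(6, 6, 6), branch(a, one, zero)) }, so U -> branch(branch(branch(6, one, one), wrap(zero), wrap(zero)), branch(6, 6, 6), branch(a, one, zero)).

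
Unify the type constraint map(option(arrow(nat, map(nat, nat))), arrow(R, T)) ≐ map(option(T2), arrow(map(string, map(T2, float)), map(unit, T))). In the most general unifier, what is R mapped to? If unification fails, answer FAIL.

FAIL

Decompose map/2: option(arrow(nat, map(nat, nat))) ≐ option(T2),  arrow(R, T) ≐ arrow(map(string, map(T2, float)), map(unit, T)).
Decompose option/1: arrow(nat, map(nat, nat)) ≐ T2.
Bind T2 := arrow(nat, map(nat, nat)); substituting into the remaining equation gives: arrow(R, T) ≐ arrow(map(string, map(arrow(nat, map(nat, nat)), float)), map(unit, T)).
Decompose arrow/2: R ≐ map(string, map(arrow(nat, map(nat, nat)), float)),  T ≐ map(unit, T).
Bind R := map(string, map(arrow(nat, map(nat, nat)), float)); no other remaining equation mentions R.
Occurs check fails: T occurs in map(unit, T); the equation T ≐ map(unit, T) has no finite solution.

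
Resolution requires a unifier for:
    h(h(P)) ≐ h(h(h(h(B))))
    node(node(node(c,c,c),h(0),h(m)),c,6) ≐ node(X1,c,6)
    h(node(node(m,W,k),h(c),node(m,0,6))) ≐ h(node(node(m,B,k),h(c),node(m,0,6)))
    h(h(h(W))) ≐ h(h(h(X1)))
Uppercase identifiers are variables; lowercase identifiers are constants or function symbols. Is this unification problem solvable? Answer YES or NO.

Decompose h/1: h(P) ≐ h(h(h(B))).
Decompose h/1: P ≐ h(h(B)).
Bind P := h(h(B)); no other remaining equation mentions P.
Decompose node/3: node(node(c,c,c),h(0),h(m)) ≐ X1,  c ≐ c,  6 ≐ 6.
Bind X1 := node(node(c,c,c),h(0),h(m)); substituting into the one remaining equation that mentions X1 gives: h(h(h(W))) ≐ h(h(h(node(node(c,c,c),h(0),h(m))))).
Delete trivial equation c ≐ c.
Delete trivial equation 6 ≐ 6.
Decompose h/1: node(node(m,W,k),h(c),node(m,0,6)) ≐ node(node(m,B,k),h(c),node(m,0,6)).
Decompose node/3: node(m,W,k) ≐ node(m,B,k),  h(c) ≐ h(c),  node(m,0,6) ≐ node(m,0,6).
Decompose node/3: m ≐ m,  W ≐ B,  k ≐ k.
Delete trivial equation m ≐ m.
Bind W := B; substituting into the one remaining equation that mentions W gives: h(h(h(B))) ≐ h(h(h(node(node(c,c,c),h(0),h(m))))).
Delete trivial equation k ≐ k.
Delete trivial equation h(c) ≐ h(c).
Delete trivial equation node(m,0,6) ≐ node(m,0,6).
Decompose h/1: h(h(B)) ≐ h(h(node(node(c,c,c),h(0),h(m)))).
Decompose h/1: h(B) ≐ h(node(node(c,c,c),h(0),h(m))).
Decompose h/1: B ≐ node(node(c,c,c),h(0),h(m)).
Bind B := node(node(c,c,c),h(0),h(m)). Substituting into the earlier bindings gives P := h(h(node(node(c,c,c),h(0),h(m)))), W := node(node(c,c,c),h(0),h(m)).
No equations remain and no clash or occurs-check failure arose, so a unifier exists.

YES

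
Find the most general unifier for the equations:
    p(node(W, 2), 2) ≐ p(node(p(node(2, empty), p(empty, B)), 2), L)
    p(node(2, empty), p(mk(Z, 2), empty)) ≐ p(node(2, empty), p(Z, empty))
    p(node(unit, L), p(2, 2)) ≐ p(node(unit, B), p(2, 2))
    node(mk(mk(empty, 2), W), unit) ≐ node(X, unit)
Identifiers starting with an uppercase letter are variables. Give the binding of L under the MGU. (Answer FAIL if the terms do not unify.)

Decompose p/2: node(W, 2) ≐ node(p(node(2, empty), p(empty, B)), 2),  2 ≐ L.
Decompose node/2: W ≐ p(node(2, empty), p(empty, B)),  2 ≐ 2.
Bind W := p(node(2, empty), p(empty, B)); substituting into the one remaining equation that mentions W gives: node(mk(mk(empty, 2), p(node(2, empty), p(empty, B))), unit) ≐ node(X, unit).
Delete trivial equation 2 ≐ 2.
Bind L := 2; substituting into the one remaining equation that mentions L gives: p(node(unit, 2), p(2, 2)) ≐ p(node(unit, B), p(2, 2)).
Decompose p/2: node(2, empty) ≐ node(2, empty),  p(mk(Z, 2), empty) ≐ p(Z, empty).
Delete trivial equation node(2, empty) ≐ node(2, empty).
Decompose p/2: mk(Z, 2) ≐ Z,  empty ≐ empty.
Occurs check fails: Z occurs in mk(Z, 2); the equation Z ≐ mk(Z, 2) has no finite solution.

FAIL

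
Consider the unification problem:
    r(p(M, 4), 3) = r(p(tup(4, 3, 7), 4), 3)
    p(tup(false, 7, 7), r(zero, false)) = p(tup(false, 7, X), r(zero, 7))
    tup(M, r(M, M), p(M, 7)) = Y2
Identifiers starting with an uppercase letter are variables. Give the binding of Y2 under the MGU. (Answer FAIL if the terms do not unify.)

FAIL

Decompose r/2: p(M, 4) = p(tup(4, 3, 7), 4),  3 = 3.
Decompose p/2: M = tup(4, 3, 7),  4 = 4.
Bind M := tup(4, 3, 7); substituting into the one remaining equation that mentions M gives: tup(tup(4, 3, 7), r(tup(4, 3, 7), tup(4, 3, 7)), p(tup(4, 3, 7), 7)) = Y2.
Delete trivial equation 4 = 4.
Delete trivial equation 3 = 3.
Decompose p/2: tup(false, 7, 7) = tup(false, 7, X),  r(zero, false) = r(zero, 7).
Decompose tup/3: false = false,  7 = 7,  7 = X.
Delete trivial equation false = false.
Delete trivial equation 7 = 7.
Bind X := 7; no other remaining equation mentions X.
Decompose r/2: zero = zero,  false = 7.
Delete trivial equation zero = zero.
Clash: constants false and 7 differ; no unifier exists.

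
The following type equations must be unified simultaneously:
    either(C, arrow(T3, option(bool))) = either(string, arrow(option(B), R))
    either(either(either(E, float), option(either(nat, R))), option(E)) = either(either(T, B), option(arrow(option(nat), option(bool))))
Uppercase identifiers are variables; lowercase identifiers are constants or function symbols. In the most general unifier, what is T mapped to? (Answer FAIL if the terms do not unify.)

Decompose either/2: C = string,  arrow(T3, option(bool)) = arrow(option(B), R).
Bind C := string; no other remaining equation mentions C.
Decompose arrow/2: T3 = option(B),  option(bool) = R.
Bind T3 := option(B); no other remaining equation mentions T3.
Bind R := option(bool); substituting into the remaining equation gives: either(either(either(E, float), option(either(nat, option(bool)))), option(E)) = either(either(T, B), option(arrow(option(nat), option(bool)))).
Decompose either/2: either(either(E, float), option(either(nat, option(bool)))) = either(T, B),  option(E) = option(arrow(option(nat), option(bool))).
Decompose either/2: either(E, float) = T,  option(either(nat, option(bool))) = B.
Bind T := either(E, float); no other remaining equation mentions T.
Bind B := option(either(nat, option(bool))); no other remaining equation mentions B. Substituting into the earlier binding gives T3 := option(option(either(nat, option(bool)))).
Decompose option/1: E = arrow(option(nat), option(bool)).
Bind E := arrow(option(nat), option(bool)). Substituting into the earlier binding gives T := either(arrow(option(nat), option(bool)), float).
MGU = { C -> string, T3 -> option(option(either(nat, option(bool)))), R -> option(bool), T -> either(arrow(option(nat), option(bool)), float), B -> option(either(nat, option(bool))), E -> arrow(option(nat), option(bool)) }, so T -> either(arrow(option(nat), option(bool)), float).

either(arrow(option(nat), option(bool)), float)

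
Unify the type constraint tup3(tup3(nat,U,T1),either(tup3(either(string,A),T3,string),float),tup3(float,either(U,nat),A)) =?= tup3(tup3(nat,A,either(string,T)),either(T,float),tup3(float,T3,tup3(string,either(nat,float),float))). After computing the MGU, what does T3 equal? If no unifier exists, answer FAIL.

either(tup3(string,either(nat,float),float),nat)

Decompose tup3/3: tup3(nat,U,T1) =?= tup3(nat,A,either(string,T)),  either(tup3(either(string,A),T3,string),float) =?= either(T,float),  tup3(float,either(U,nat),A) =?= tup3(float,T3,tup3(string,either(nat,float),float)).
Decompose tup3/3: nat =?= nat,  U =?= A,  T1 =?= either(string,T).
Delete trivial equation nat =?= nat.
Bind U := A; substituting into the one remaining equation that mentions U gives: tup3(float,either(A,nat),A) =?= tup3(float,T3,tup3(string,either(nat,float),float)).
Bind T1 := either(string,T); no other remaining equation mentions T1.
Decompose either/2: tup3(either(string,A),T3,string) =?= T,  float =?= float.
Bind T := tup3(either(string,A),T3,string); no other remaining equation mentions T. Substituting into the earlier binding gives T1 := either(string,tup3(either(string,A),T3,string)).
Delete trivial equation float =?= float.
Decompose tup3/3: float =?= float,  either(A,nat) =?= T3,  A =?= tup3(string,either(nat,float),float).
Delete trivial equation float =?= float.
Bind T3 := either(A,nat); no other remaining equation mentions T3. Substituting into the earlier bindings gives T1 := either(string,tup3(either(string,A),either(A,nat),string)), T := tup3(either(string,A),either(A,nat),string).
Bind A := tup3(string,either(nat,float),float). Substituting into the earlier bindings gives U := tup3(string,either(nat,float),float), T1 := either(string,tup3(either(string,tup3(string,either(nat,float),float)),either(tup3(string,either(nat,float),float),nat),string)), T := tup3(either(string,tup3(string,either(nat,float),float)),either(tup3(string,either(nat,float),float),nat),string), T3 := either(tup3(string,either(nat,float),float),nat).
MGU = { U ↦ tup3(string,either(nat,float),float), T1 ↦ either(string,tup3(either(string,tup3(string,either(nat,float),float)),either(tup3(string,either(nat,float),float),nat),string)), T ↦ tup3(either(string,tup3(string,either(nat,float),float)),either(tup3(string,either(nat,float),float),nat),string), T3 ↦ either(tup3(string,either(nat,float),float),nat), A ↦ tup3(string,either(nat,float),float) }, so T3 ↦ either(tup3(string,either(nat,float),float),nat).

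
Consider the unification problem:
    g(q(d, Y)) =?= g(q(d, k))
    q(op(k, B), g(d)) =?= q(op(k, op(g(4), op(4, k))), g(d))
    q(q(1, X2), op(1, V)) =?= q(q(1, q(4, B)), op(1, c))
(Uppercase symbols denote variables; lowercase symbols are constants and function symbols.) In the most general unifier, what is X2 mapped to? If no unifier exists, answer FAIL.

q(4, op(g(4), op(4, k)))

Decompose g/1: q(d, Y) =?= q(d, k).
Decompose q/2: d =?= d,  Y =?= k.
Delete trivial equation d =?= d.
Bind Y := k; no other remaining equation mentions Y.
Decompose q/2: op(k, B) =?= op(k, op(g(4), op(4, k))),  g(d) =?= g(d).
Decompose op/2: k =?= k,  B =?= op(g(4), op(4, k)).
Delete trivial equation k =?= k.
Bind B := op(g(4), op(4, k)); substituting into the one remaining equation that mentions B gives: q(q(1, X2), op(1, V)) =?= q(q(1, q(4, op(g(4), op(4, k)))), op(1, c)).
Delete trivial equation g(d) =?= g(d).
Decompose q/2: q(1, X2) =?= q(1, q(4, op(g(4), op(4, k)))),  op(1, V) =?= op(1, c).
Decompose q/2: 1 =?= 1,  X2 =?= q(4, op(g(4), op(4, k))).
Delete trivial equation 1 =?= 1.
Bind X2 := q(4, op(g(4), op(4, k))); no other remaining equation mentions X2.
Decompose op/2: 1 =?= 1,  V =?= c.
Delete trivial equation 1 =?= 1.
Bind V := c.
MGU = { Y -> k, B -> op(g(4), op(4, k)), X2 -> q(4, op(g(4), op(4, k))), V -> c }, so X2 -> q(4, op(g(4), op(4, k))).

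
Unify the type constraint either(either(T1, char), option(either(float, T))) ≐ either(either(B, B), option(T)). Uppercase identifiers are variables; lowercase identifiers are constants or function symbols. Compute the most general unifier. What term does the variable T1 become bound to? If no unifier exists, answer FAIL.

FAIL

Decompose either/2: either(T1, char) ≐ either(B, B),  option(either(float, T)) ≐ option(T).
Decompose either/2: T1 ≐ B,  char ≐ B.
Bind T1 := B; no other remaining equation mentions T1.
Bind B := char; no other remaining equation mentions B. Substituting into the earlier binding gives T1 := char.
Decompose option/1: either(float, T) ≐ T.
Occurs check fails: T occurs in either(float, T); the equation T ≐ either(float, T) has no finite solution.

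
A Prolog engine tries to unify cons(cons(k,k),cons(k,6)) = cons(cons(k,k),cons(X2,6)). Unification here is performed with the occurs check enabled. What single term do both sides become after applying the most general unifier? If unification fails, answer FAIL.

Decompose cons/2: cons(k,k) = cons(k,k),  cons(k,6) = cons(X2,6).
Delete trivial equation cons(k,k) = cons(k,k).
Decompose cons/2: k = X2,  6 = 6.
Bind X2 := k; no other remaining equation mentions X2.
Delete trivial equation 6 = 6.
Applying the MGU to either side gives cons(cons(k,k),cons(k,6)).

cons(cons(k,k),cons(k,6))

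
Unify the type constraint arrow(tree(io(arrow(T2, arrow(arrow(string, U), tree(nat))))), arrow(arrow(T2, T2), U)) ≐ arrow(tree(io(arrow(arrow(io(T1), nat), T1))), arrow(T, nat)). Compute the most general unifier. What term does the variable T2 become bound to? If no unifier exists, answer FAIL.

Decompose arrow/2: tree(io(arrow(T2, arrow(arrow(string, U), tree(nat))))) ≐ tree(io(arrow(arrow(io(T1), nat), T1))),  arrow(arrow(T2, T2), U) ≐ arrow(T, nat).
Decompose tree/1: io(arrow(T2, arrow(arrow(string, U), tree(nat)))) ≐ io(arrow(arrow(io(T1), nat), T1)).
Decompose io/1: arrow(T2, arrow(arrow(string, U), tree(nat))) ≐ arrow(arrow(io(T1), nat), T1).
Decompose arrow/2: T2 ≐ arrow(io(T1), nat),  arrow(arrow(string, U), tree(nat)) ≐ T1.
Bind T2 := arrow(io(T1), nat); substituting into the one remaining equation that mentions T2 gives: arrow(arrow(arrow(io(T1), nat), arrow(io(T1), nat)), U) ≐ arrow(T, nat).
Bind T1 := arrow(arrow(string, U), tree(nat)); substituting into the remaining equation gives: arrow(arrow(arrow(io(arrow(arrow(string, U), tree(nat))), nat), arrow(io(arrow(arrow(string, U), tree(nat))), nat)), U) ≐ arrow(T, nat). Substituting into the earlier binding gives T2 := arrow(io(arrow(arrow(string, U), tree(nat))), nat).
Decompose arrow/2: arrow(arrow(io(arrow(arrow(string, U), tree(nat))), nat), arrow(io(arrow(arrow(string, U), tree(nat))), nat)) ≐ T,  U ≐ nat.
Bind T := arrow(arrow(io(arrow(arrow(string, U), tree(nat))), nat), arrow(io(arrow(arrow(string, U), tree(nat))), nat)); no other remaining equation mentions T.
Bind U := nat. Substituting into the earlier bindings gives T2 := arrow(io(arrow(arrow(string, nat), tree(nat))), nat), T1 := arrow(arrow(string, nat), tree(nat)), T := arrow(arrow(io(arrow(arrow(string, nat), tree(nat))), nat), arrow(io(arrow(arrow(string, nat), tree(nat))), nat)).
MGU = { T2 ↦ arrow(io(arrow(arrow(string, nat), tree(nat))), nat), T1 ↦ arrow(arrow(string, nat), tree(nat)), T ↦ arrow(arrow(io(arrow(arrow(string, nat), tree(nat))), nat), arrow(io(arrow(arrow(string, nat), tree(nat))), nat)), U ↦ nat }, so T2 ↦ arrow(io(arrow(arrow(string, nat), tree(nat))), nat).

arrow(io(arrow(arrow(string, nat), tree(nat))), nat)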